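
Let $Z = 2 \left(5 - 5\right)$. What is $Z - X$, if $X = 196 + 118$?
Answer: $-314$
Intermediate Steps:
$X = 314$
$Z = 0$ ($Z = 2 \cdot 0 = 0$)
$Z - X = 0 - 314 = -314$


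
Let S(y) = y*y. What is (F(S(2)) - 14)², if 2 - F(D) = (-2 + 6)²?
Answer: 784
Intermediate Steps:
S(y) = y²
F(D) = -14 (F(D) = 2 - (-2 + 6)² = 2 - 1*4² = 2 - 1*16 = 2 - 16 = -14)
(F(S(2)) - 14)² = (-14 - 14)² = (-28)² = 784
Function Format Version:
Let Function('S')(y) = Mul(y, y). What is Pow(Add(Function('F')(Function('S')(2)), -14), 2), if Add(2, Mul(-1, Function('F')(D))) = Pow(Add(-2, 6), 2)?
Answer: 784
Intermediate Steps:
Function('S')(y) = Pow(y, 2)
Function('F')(D) = -14 (Function('F')(D) = Add(2, Mul(-1, Pow(Add(-2, 6), 2))) = Add(2, Mul(-1, Pow(4, 2))) = Add(2, Mul(-1, 16)) = Add(2, -16) = -14)
Pow(Add(Function('F')(Function('S')(2)), -14), 2) = Pow(Add(-14, -14), 2) = Pow(-28, 2) = 784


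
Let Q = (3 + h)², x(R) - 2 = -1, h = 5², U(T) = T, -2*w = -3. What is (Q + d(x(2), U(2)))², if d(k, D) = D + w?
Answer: 2480625/4 ≈ 6.2016e+5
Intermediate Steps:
w = 3/2 (w = -½*(-3) = 3/2 ≈ 1.5000)
h = 25
x(R) = 1 (x(R) = 2 - 1 = 1)
d(k, D) = 3/2 + D (d(k, D) = D + 3/2 = 3/2 + D)
Q = 784 (Q = (3 + 25)² = 28² = 784)
(Q + d(x(2), U(2)))² = (784 + (3/2 + 2))² = (784 + 7/2)² = (1575/2)² = 2480625/4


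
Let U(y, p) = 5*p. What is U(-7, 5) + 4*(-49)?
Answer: -171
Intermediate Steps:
U(-7, 5) + 4*(-49) = 5*5 + 4*(-49) = 25 - 196 = -171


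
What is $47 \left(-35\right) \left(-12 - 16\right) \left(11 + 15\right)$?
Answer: $1197560$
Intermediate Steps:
$47 \left(-35\right) \left(-12 - 16\right) \left(11 + 15\right) = - 1645 \left(\left(-28\right) 26\right) = \left(-1645\right) \left(-728\right) = 1197560$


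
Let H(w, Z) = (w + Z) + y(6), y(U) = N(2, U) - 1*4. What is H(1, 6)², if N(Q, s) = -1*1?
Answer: 4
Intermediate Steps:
N(Q, s) = -1
y(U) = -5 (y(U) = -1 - 1*4 = -1 - 4 = -5)
H(w, Z) = -5 + Z + w (H(w, Z) = (w + Z) - 5 = (Z + w) - 5 = -5 + Z + w)
H(1, 6)² = (-5 + 6 + 1)² = 2² = 4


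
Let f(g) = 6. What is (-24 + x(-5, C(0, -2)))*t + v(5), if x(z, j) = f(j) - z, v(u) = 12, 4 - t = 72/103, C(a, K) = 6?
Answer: -3184/103 ≈ -30.913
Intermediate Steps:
t = 340/103 (t = 4 - 72/103 = 340/103 ≈ 3.3010)
x(z, j) = 6 - z
(-24 + x(-5, C(0, -2)))*t + v(5) = (-24 + (6 - 1*(-5)))*(340/103) + 12 = (-24 + (6 + 5))*(340/103) + 12 = (-24 + 11)*(340/103) + 12 = -13*340/103 + 12 = -4420/103 + 12 = -3184/103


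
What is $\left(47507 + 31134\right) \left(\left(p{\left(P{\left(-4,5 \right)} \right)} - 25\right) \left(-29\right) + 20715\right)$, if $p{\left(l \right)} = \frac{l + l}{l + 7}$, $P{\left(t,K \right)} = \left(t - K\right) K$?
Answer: $1680661645$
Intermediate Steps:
$P{\left(t,K \right)} = K \left(t - K\right)$
$p{\left(l \right)} = \frac{2 l}{7 + l}$
$\left(47507 + 31134\right) \left(\left(p{\left(P{\left(-4,5 \right)} \right)} - 25\right) \left(-29\right) + 20715\right) = \left(47507 + 31134\right) \left(\left(\frac{2 \cdot 5 \left(-4 - 5\right)}{7 + 5 \left(-4 - 5\right)} - 25\right) \left(-29\right) + 20715\right) = 78641 \left(\left(\frac{2 \cdot 5 \left(-4 - 5\right)}{7 + 5 \left(-4 - 5\right)} - 25\right) \left(-29\right) + 20715\right) = 78641 \left(\left(\frac{2 \cdot 5 \left(-9\right)}{7 + 5 \left(-9\right)} - 25\right) \left(-29\right) + 20715\right) = 78641 \left(\left(2 \left(-45\right) \frac{1}{7 - 45} - 25\right) \left(-29\right) + 20715\right) = 78641 \left(\left(2 \left(-45\right) \frac{1}{-38} - 25\right) \left(-29\right) + 20715\right) = 78641 \left(\left(2 \left(-45\right) \left(- \frac{1}{38}\right) - 25\right) \left(-29\right) + 20715\right) = 78641 \left(\left(\frac{45}{19} - 25\right) \left(-29\right) + 20715\right) = 78641 \left(\left(- \frac{430}{19}\right) \left(-29\right) + 20715\right) = 78641 \left(\frac{12470}{19} + 20715\right) = 78641 \cdot \frac{406055}{19} = 1680661645$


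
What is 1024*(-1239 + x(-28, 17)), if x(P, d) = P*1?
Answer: -1297408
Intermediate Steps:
x(P, d) = P
1024*(-1239 + x(-28, 17)) = 1024*(-1239 - 28) = 1024*(-1267) = -1297408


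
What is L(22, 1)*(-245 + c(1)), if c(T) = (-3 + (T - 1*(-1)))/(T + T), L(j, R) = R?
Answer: -491/2 ≈ -245.50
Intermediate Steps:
c(T) = (-2 + T)/(2*T) (c(T) = (-3 + (T + 1))/((2*T)) = (-3 + (1 + T))*(1/(2*T)) = (-2 + T)*(1/(2*T)) = (-2 + T)/(2*T))
L(22, 1)*(-245 + c(1)) = 1*(-245 + (½)*(-2 + 1)/1) = 1*(-245 + (½)*1*(-1)) = 1*(-245 - ½) = 1*(-491/2) = -491/2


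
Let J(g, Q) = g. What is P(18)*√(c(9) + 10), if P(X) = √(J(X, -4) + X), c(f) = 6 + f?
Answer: 30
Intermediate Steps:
P(X) = √2*√X (P(X) = √(X + X) = √(2*X) = √2*√X)
P(18)*√(c(9) + 10) = (√2*√18)*√((6 + 9) + 10) = (√2*(3*√2))*√(15 + 10) = 6*√25 = 6*5 = 30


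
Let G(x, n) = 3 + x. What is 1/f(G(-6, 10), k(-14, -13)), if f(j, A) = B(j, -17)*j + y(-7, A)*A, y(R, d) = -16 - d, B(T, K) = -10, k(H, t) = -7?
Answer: 1/93 ≈ 0.010753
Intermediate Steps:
f(j, A) = -10*j + A*(-16 - A) (f(j, A) = -10*j + (-16 - A)*A = -10*j + A*(-16 - A))
1/f(G(-6, 10), k(-14, -13)) = 1/(-10*(3 - 6) - 1*(-7)*(16 - 7)) = 1/(-10*(-3) - 1*(-7)*9) = 1/(30 + 63) = 1/93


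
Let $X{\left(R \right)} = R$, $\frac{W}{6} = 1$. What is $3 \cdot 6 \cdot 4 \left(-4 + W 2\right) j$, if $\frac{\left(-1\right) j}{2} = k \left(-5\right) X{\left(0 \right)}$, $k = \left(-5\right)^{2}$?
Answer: $0$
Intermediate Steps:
$W = 6$ ($W = 6 \cdot 1 = 6$)
$k = 25$
$j = 0$ ($j = - 2 \cdot 25 \left(-5\right) 0 = - 2 \left(\left(-125\right) 0\right) = \left(-2\right) 0 = 0$)
$3 \cdot 6 \cdot 4 \left(-4 + W 2\right) j = 3 \cdot 6 \cdot 4 \left(-4 + 6 \cdot 2\right) 0 = 18 \cdot 4 \left(-4 + 12\right) 0 = 72 \cdot 8 \cdot 0 = 576 \cdot 0 = 0$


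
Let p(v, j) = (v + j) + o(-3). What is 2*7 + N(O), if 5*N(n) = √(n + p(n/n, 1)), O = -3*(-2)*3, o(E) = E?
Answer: 14 + √17/5 ≈ 14.825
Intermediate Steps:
O = 18 (O = 6*3 = 18)
p(v, j) = -3 + j + v (p(v, j) = (v + j) - 3 = (j + v) - 3 = -3 + j + v)
N(n) = √(-1 + n)/5 (N(n) = √(n + (-3 + 1 + n/n))/5 = √(n + (-3 + 1 + 1))/5 = √(n - 1)/5 = √(-1 + n)/5)
2*7 + N(O) = 2*7 + √(-1 + 18)/5 = 14 + √17/5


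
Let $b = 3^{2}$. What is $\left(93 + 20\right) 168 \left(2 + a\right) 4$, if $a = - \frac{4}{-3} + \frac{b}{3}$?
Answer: $480928$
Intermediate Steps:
$b = 9$
$a = \frac{13}{3}$ ($a = - \frac{4}{-3} + \frac{9}{3} = \left(-4\right) \left(- \frac{1}{3}\right) + 9 \cdot \frac{1}{3} = \frac{4}{3} + 3 = \frac{13}{3} \approx 4.3333$)
$\left(93 + 20\right) 168 \left(2 + a\right) 4 = \left(93 + 20\right) 168 \left(2 + \frac{13}{3}\right) 4 = 113 \cdot 168 \cdot \frac{19}{3} \cdot 4 = 18984 \cdot \frac{76}{3} = 480928$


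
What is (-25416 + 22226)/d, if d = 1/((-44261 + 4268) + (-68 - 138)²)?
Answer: -7793170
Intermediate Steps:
d = 1/2443 (d = 1/(-39993 + (-206)²) = 1/(-39993 + 42436) = 1/2443 ≈ 0.00040933)
(-25416 + 22226)/d = (-25416 + 22226)/(1/2443) = -3190*2443 = -7793170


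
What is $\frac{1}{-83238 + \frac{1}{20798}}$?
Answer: $- \frac{20798}{1731183923} \approx -1.2014 \cdot 10^{-5}$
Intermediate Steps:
$\frac{1}{-83238 + \frac{1}{20798}} = \frac{1}{- \frac{1731183923}{20798}} = - \frac{20798}{1731183923}$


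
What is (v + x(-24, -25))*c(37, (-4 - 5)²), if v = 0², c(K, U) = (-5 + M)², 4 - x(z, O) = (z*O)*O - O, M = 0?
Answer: 374475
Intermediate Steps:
x(z, O) = 4 + O - z*O² (x(z, O) = 4 - ((z*O)*O - O) = 4 - ((O*z)*O - O) = 4 - (z*O² - O) = 4 - (-O + z*O²) = 4 + (O - z*O²) = 4 + O - z*O²)
c(K, U) = 25 (c(K, U) = (-5 + 0)² = (-5)² = 25)
v = 0
(v + x(-24, -25))*c(37, (-4 - 5)²) = (0 + (4 - 25 - 1*(-24)*(-25)²))*25 = (0 + (4 - 25 - 1*(-24)*625))*25 = (0 + (4 - 25 + 15000))*25 = (0 + 14979)*25 = 14979*25 = 374475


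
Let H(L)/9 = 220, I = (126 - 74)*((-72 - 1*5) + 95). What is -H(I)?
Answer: -1980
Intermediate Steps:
I = 936 (I = 52*((-72 - 5) + 95) = 52*(-77 + 95) = 52*18 = 936)
H(L) = 1980 (H(L) = 9*220 = 1980)
-H(I) = -1*1980 = -1980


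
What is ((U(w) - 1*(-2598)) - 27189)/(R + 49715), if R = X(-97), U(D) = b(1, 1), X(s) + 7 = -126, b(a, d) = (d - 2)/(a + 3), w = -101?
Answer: -98365/198328 ≈ -0.49597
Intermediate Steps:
b(a, d) = (-2 + d)/(3 + a)
X(s) = -133 (X(s) = -7 - 126 = -133)
U(D) = -1/4 (U(D) = (-2 + 1)/(3 + 1) = -1/4)
R = -133
((U(w) - 1*(-2598)) - 27189)/(R + 49715) = ((-1/4 - 1*(-2598)) - 27189)/(-133 + 49715) = ((-1/4 + 2598) - 27189)/49582 = (10391/4 - 27189)*(1/49582) = -98365/4*1/49582 = -98365/198328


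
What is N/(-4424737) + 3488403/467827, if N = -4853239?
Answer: 17705742066664/2070011436499 ≈ 8.5535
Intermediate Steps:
N/(-4424737) + 3488403/467827 = -4853239/(-4424737) + 3488403/467827 = -4853239*(-1/4424737) + 3488403*(1/467827) = 4853239/4424737 + 3488403/467827 = 17705742066664/2070011436499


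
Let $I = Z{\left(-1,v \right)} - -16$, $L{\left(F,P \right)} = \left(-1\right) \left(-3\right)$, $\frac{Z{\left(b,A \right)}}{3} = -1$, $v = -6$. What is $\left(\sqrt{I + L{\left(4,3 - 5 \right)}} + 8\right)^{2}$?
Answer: $144$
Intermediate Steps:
$Z{\left(b,A \right)} = -3$ ($Z{\left(b,A \right)} = 3 \left(-1\right) = -3$)
$L{\left(F,P \right)} = 3$
$I = 13$ ($I = -3 - -16 = -3 + 16 = 13$)
$\left(\sqrt{I + L{\left(4,3 - 5 \right)}} + 8\right)^{2} = \left(\sqrt{13 + 3} + 8\right)^{2} = \left(\sqrt{16} + 8\right)^{2} = \left(4 + 8\right)^{2} = 12^{2} = 144$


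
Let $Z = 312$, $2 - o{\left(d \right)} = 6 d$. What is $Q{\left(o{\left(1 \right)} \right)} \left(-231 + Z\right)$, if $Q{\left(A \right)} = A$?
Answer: $-324$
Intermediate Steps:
$o{\left(d \right)} = 2 - 6 d$
$Q{\left(o{\left(1 \right)} \right)} \left(-231 + Z\right) = \left(2 - 6\right) \left(-231 + 312\right) = \left(2 - 6\right) 81 = \left(-4\right) 81 = -324$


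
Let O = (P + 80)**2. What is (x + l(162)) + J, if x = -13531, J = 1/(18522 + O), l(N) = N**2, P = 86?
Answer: 585789615/46078 ≈ 12713.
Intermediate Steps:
O = 27556 (O = (86 + 80)**2 = 166**2 = 27556)
J = 1/46078 (J = 1/(18522 + 27556) = 1/46078 ≈ 2.1702e-5)
(x + l(162)) + J = (-13531 + 162**2) + 1/46078 = (-13531 + 26244) + 1/46078 = 12713 + 1/46078 = 585789615/46078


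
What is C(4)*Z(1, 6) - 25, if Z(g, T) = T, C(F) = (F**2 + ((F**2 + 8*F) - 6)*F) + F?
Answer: 1103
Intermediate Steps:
C(F) = F + F**2 + F*(-6 + F**2 + 8*F) (C(F) = (F**2 + (-6 + F**2 + 8*F)*F) + F = (F**2 + F*(-6 + F**2 + 8*F)) + F = F + F**2 + F*(-6 + F**2 + 8*F))
C(4)*Z(1, 6) - 25 = (4*(-5 + 4**2 + 9*4))*6 - 25 = (4*(-5 + 16 + 36))*6 - 25 = (4*47)*6 - 25 = 188*6 - 25 = 1128 - 25 = 1103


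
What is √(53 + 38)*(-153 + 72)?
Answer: -81*√91 ≈ -772.69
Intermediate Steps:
√(53 + 38)*(-153 + 72) = √91*(-81) = -81*√91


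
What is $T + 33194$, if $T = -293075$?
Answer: $-259881$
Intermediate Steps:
$T + 33194 = -293075 + 33194 = -259881$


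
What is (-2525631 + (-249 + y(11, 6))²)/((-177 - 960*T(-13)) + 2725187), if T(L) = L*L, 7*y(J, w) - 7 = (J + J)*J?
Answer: -121523883/125575730 ≈ -0.96773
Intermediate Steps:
y(J, w) = 1 + 2*J²/7 (y(J, w) = 1 + ((J + J)*J)/7 = 1 + ((2*J)*J)/7 = 1 + (2*J²)/7 = 1 + 2*J²/7)
T(L) = L²
(-2525631 + (-249 + y(11, 6))²)/((-177 - 960*T(-13)) + 2725187) = (-2525631 + (-249 + (1 + (2/7)*11²))²)/((-177 - 960*(-13)²) + 2725187) = (-2525631 + (-249 + (1 + (2/7)*121))²)/((-177 - 960*169) + 2725187) = (-2525631 + (-249 + (1 + 242/7))²)/((-177 - 162240) + 2725187) = (-2525631 + (-249 + 249/7)²)/(-162417 + 2725187) = (-2525631 + (-1494/7)²)/2562770 = (-2525631 + 2232036/49)*(1/2562770) = -121523883/49*1/2562770 = -121523883/125575730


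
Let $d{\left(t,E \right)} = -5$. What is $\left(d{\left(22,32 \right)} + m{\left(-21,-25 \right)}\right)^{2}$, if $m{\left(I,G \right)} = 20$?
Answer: $225$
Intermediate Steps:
$\left(d{\left(22,32 \right)} + m{\left(-21,-25 \right)}\right)^{2} = \left(-5 + 20\right)^{2} = 15^{2} = 225$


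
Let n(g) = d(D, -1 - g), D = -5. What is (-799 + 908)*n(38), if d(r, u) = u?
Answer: -4251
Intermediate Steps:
n(g) = -1 - g
(-799 + 908)*n(38) = (-799 + 908)*(-1 - 1*38) = 109*(-1 - 38) = 109*(-39) = -4251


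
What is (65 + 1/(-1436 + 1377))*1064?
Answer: 4079376/59 ≈ 69142.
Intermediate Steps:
(65 + 1/(-1436 + 1377))*1064 = (65 + 1/(-59))*1064 = (65 - 1/59)*1064 = (3834/59)*1064 = 4079376/59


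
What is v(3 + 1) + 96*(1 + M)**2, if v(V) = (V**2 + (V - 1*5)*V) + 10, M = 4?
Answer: 2422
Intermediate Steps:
v(V) = 10 + V**2 + V*(-5 + V) (v(V) = (V**2 + (V - 5)*V) + 10 = (V**2 + (-5 + V)*V) + 10 = (V**2 + V*(-5 + V)) + 10 = 10 + V**2 + V*(-5 + V))
v(3 + 1) + 96*(1 + M)**2 = (10 - 5*(3 + 1) + 2*(3 + 1)**2) + 96*(1 + 4)**2 = (10 - 5*4 + 2*4**2) + 96*5**2 = (10 - 20 + 2*16) + 96*25 = (10 - 20 + 32) + 2400 = 22 + 2400 = 2422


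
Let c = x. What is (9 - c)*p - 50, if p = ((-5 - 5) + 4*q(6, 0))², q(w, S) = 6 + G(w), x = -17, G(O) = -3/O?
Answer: 3694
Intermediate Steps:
c = -17
q(w, S) = 6 - 3/w
p = 144 (p = ((-5 - 5) + 4*(6 - 3/6))² = (-10 + 4*(6 - 3*⅙))² = (-10 + 4*(6 - ½))² = (-10 + 4*(11/2))² = (-10 + 22)² = 12² = 144)
(9 - c)*p - 50 = (9 - 1*(-17))*144 - 50 = (9 + 17)*144 - 50 = 26*144 - 50 = 3744 - 50 = 3694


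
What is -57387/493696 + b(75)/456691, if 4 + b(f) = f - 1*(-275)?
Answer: -26037307601/225466519936 ≈ -0.11548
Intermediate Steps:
b(f) = 271 + f (b(f) = -4 + (f - 1*(-275)) = -4 + (f + 275) = -4 + (275 + f) = 271 + f)
-57387/493696 + b(75)/456691 = -57387/493696 + (271 + 75)/456691 = -57387*1/493696 + 346*(1/456691) = -57387/493696 + 346/456691 = -26037307601/225466519936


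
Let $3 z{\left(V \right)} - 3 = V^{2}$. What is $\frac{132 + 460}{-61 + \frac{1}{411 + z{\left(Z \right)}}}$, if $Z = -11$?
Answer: $- \frac{401672}{41387} \approx -9.7053$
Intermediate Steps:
$z{\left(V \right)} = 1 + \frac{V^{2}}{3}$
$\frac{132 + 460}{-61 + \frac{1}{411 + z{\left(Z \right)}}} = \frac{132 + 460}{-61 + \frac{1}{411 + \left(1 + \frac{\left(-11\right)^{2}}{3}\right)}} = \frac{592}{-61 + \frac{1}{411 + \left(1 + \frac{1}{3} \cdot 121\right)}} = \frac{592}{-61 + \frac{1}{411 + \left(1 + \frac{121}{3}\right)}} = \frac{592}{-61 + \frac{1}{411 + \frac{124}{3}}} = \frac{592}{-61 + \frac{1}{\frac{1357}{3}}} = \frac{592}{-61 + \frac{3}{1357}} = \frac{592}{- \frac{82774}{1357}} = 592 \left(- \frac{1357}{82774}\right) = - \frac{401672}{41387}$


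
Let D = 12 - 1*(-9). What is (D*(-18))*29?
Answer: -10962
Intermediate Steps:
D = 21 (D = 12 + 9 = 21)
(D*(-18))*29 = (21*(-18))*29 = -378*29 = -10962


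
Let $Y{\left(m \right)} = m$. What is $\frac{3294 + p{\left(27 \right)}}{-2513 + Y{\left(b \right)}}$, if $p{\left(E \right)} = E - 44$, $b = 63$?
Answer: $- \frac{3277}{2450} \approx -1.3376$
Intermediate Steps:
$p{\left(E \right)} = -44 + E$
$\frac{3294 + p{\left(27 \right)}}{-2513 + Y{\left(b \right)}} = \frac{3294 + \left(-44 + 27\right)}{-2513 + 63} = \frac{3294 - 17}{-2450} = 3277 \left(- \frac{1}{2450}\right) = - \frac{3277}{2450}$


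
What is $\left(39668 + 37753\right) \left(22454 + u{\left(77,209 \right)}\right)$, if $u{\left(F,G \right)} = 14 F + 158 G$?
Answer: $4378467234$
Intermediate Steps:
$\left(39668 + 37753\right) \left(22454 + u{\left(77,209 \right)}\right) = \left(39668 + 37753\right) \left(22454 + \left(14 \cdot 77 + 158 \cdot 209\right)\right) = 77421 \left(22454 + \left(1078 + 33022\right)\right) = 77421 \left(22454 + 34100\right) = 77421 \cdot 56554 = 4378467234$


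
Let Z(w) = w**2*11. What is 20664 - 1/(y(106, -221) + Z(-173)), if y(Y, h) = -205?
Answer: 6798745295/329014 ≈ 20664.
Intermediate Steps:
Z(w) = 11*w**2
20664 - 1/(y(106, -221) + Z(-173)) = 20664 - 1/(-205 + 11*(-173)**2) = 20664 - 1/(-205 + 11*29929) = 20664 - 1/(-205 + 329219) = 20664 - 1/329014 = 6798745295/329014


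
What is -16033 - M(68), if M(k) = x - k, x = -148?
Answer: -15817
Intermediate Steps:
M(k) = -148 - k
-16033 - M(68) = -16033 - (-148 - 1*68) = -16033 - (-148 - 68) = -16033 - 1*(-216) = -16033 + 216 = -15817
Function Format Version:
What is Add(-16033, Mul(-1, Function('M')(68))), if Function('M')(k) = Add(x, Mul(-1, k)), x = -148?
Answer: -15817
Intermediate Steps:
Function('M')(k) = Add(-148, Mul(-1, k))
Add(-16033, Mul(-1, Function('M')(68))) = Add(-16033, Mul(-1, Add(-148, Mul(-1, 68)))) = Add(-16033, Mul(-1, Add(-148, -68))) = Add(-16033, Mul(-1, -216)) = Add(-16033, 216) = -15817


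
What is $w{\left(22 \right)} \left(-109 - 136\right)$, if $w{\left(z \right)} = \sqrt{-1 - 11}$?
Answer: $- 490 i \sqrt{3} \approx - 848.71 i$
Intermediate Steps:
$w{\left(z \right)} = 2 i \sqrt{3}$ ($w{\left(z \right)} = \sqrt{-12} = 2 i \sqrt{3}$)
$w{\left(22 \right)} \left(-109 - 136\right) = 2 i \sqrt{3} \left(-109 - 136\right) = 2 i \sqrt{3} \left(-245\right) = - 490 i \sqrt{3}$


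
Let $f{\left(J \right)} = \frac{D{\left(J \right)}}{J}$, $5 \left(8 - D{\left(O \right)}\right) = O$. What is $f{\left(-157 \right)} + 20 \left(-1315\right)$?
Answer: $- \frac{20645697}{785} \approx -26300.0$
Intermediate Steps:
$D{\left(O \right)} = 8 - \frac{O}{5}$
$f{\left(J \right)} = \frac{8 - \frac{J}{5}}{J}$
$f{\left(-157 \right)} + 20 \left(-1315\right) = \frac{40 - -157}{5 \left(-157\right)} + 20 \left(-1315\right) = \frac{1}{5} \left(- \frac{1}{157}\right) \left(40 + 157\right) - 26300 = \frac{1}{5} \left(- \frac{1}{157}\right) 197 - 26300 = - \frac{197}{785} - 26300 = - \frac{20645697}{785}$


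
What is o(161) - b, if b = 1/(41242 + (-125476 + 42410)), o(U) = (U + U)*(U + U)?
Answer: 4336479617/41824 ≈ 1.0368e+5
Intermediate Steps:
o(U) = 4*U² (o(U) = (2*U)*(2*U) = 4*U²)
b = -1/41824 (b = 1/(41242 - 83066) = 1/(-41824) = -1/41824 ≈ -2.3910e-5)
o(161) - b = 4*161² - 1*(-1/41824) = 4*25921 + 1/41824 = 103684 + 1/41824 = 4336479617/41824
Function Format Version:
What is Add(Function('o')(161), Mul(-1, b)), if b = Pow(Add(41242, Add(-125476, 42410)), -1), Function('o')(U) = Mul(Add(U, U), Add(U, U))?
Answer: Rational(4336479617, 41824) ≈ 1.0368e+5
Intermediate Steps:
Function('o')(U) = Mul(4, Pow(U, 2)) (Function('o')(U) = Mul(Mul(2, U), Mul(2, U)) = Mul(4, Pow(U, 2)))
b = Rational(-1, 41824) (b = Pow(Add(41242, -83066), -1) = Pow(-41824, -1) = Rational(-1, 41824) ≈ -2.3910e-5)
Add(Function('o')(161), Mul(-1, b)) = Add(Mul(4, Pow(161, 2)), Mul(-1, Rational(-1, 41824))) = Add(Mul(4, 25921), Rational(1, 41824)) = Add(103684, Rational(1, 41824)) = Rational(4336479617, 41824)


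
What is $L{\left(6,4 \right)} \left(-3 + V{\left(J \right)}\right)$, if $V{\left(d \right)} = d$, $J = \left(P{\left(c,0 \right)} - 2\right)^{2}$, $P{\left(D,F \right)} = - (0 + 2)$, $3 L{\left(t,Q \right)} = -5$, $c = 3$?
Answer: $- \frac{65}{3} \approx -21.667$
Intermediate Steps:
$L{\left(t,Q \right)} = - \frac{5}{3}$ ($L{\left(t,Q \right)} = \frac{1}{3} \left(-5\right) = - \frac{5}{3}$)
$P{\left(D,F \right)} = -2$ ($P{\left(D,F \right)} = \left(-1\right) 2 = -2$)
$J = 16$ ($J = \left(-2 - 2\right)^{2} = \left(-4\right)^{2} = 16$)
$L{\left(6,4 \right)} \left(-3 + V{\left(J \right)}\right) = - \frac{5 \left(-3 + 16\right)}{3} = \left(- \frac{5}{3}\right) 13 = - \frac{65}{3}$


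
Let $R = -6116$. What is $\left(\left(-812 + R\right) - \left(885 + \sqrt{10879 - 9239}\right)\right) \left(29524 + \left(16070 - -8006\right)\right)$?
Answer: $-418776800 - 107200 \sqrt{410} \approx -4.2095 \cdot 10^{8}$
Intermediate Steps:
$\left(\left(-812 + R\right) - \left(885 + \sqrt{10879 - 9239}\right)\right) \left(29524 + \left(16070 - -8006\right)\right) = \left(\left(-812 - 6116\right) - \left(885 + \sqrt{10879 - 9239}\right)\right) \left(29524 + \left(16070 - -8006\right)\right) = \left(-6928 - \left(885 + \sqrt{1640}\right)\right) \left(29524 + \left(16070 + 8006\right)\right) = \left(-6928 - \left(885 + 2 \sqrt{410}\right)\right) \left(29524 + 24076\right) = \left(-6928 - \left(885 + 2 \sqrt{410}\right)\right) 53600 = \left(-7813 - 2 \sqrt{410}\right) 53600 = -418776800 - 107200 \sqrt{410}$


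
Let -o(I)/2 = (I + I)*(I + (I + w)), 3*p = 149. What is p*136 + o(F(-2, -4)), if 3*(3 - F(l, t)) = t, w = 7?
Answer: 58348/9 ≈ 6483.1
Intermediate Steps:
F(l, t) = 3 - t/3
p = 149/3 (p = (1/3)*149 = 149/3 ≈ 49.667)
o(I) = -4*I*(7 + 2*I) (o(I) = -2*(I + I)*(I + (I + 7)) = -2*2*I*(I + (7 + I)) = -2*2*I*(7 + 2*I) = -4*I*(7 + 2*I))
p*136 + o(F(-2, -4)) = (149/3)*136 - 4*(3 - 1/3*(-4))*(7 + 2*(3 - 1/3*(-4))) = 20264/3 - 4*(3 + 4/3)*(7 + 2*(3 + 4/3)) = 20264/3 - 4*13/3*(7 + 2*(13/3)) = 20264/3 - 4*13/3*(7 + 26/3) = 20264/3 - 4*13/3*47/3 = 20264/3 - 2444/9 = 58348/9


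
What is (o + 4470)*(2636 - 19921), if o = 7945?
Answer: -214593275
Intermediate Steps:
(o + 4470)*(2636 - 19921) = (7945 + 4470)*(2636 - 19921) = 12415*(-17285) = -214593275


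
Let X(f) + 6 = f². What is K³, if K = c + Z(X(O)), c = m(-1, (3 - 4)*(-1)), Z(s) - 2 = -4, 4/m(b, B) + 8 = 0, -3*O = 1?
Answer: -125/8 ≈ -15.625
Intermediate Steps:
O = -⅓ (O = -⅓*1 = -⅓ ≈ -0.33333)
X(f) = -6 + f²
m(b, B) = -½ (m(b, B) = 4/(-8 + 0) = 4/(-8) = 4*(-⅛) = -½)
Z(s) = -2 (Z(s) = 2 - 4 = -2)
c = -½ ≈ -0.50000
K = -5/2 (K = -½ - 2 = -5/2 ≈ -2.5000)
K³ = (-5/2)³ = -125/8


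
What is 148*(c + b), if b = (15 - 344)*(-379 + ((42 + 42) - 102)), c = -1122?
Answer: 19164668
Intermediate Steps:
b = 130613 (b = -329*(-379 + (84 - 102)) = -329*(-379 - 18) = -329*(-397) = 130613)
148*(c + b) = 148*(-1122 + 130613) = 148*129491 = 19164668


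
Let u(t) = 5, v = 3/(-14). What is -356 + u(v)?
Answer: -351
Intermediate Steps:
v = -3/14 (v = 3*(-1/14) = -3/14 ≈ -0.21429)
-356 + u(v) = -356 + 5 = -351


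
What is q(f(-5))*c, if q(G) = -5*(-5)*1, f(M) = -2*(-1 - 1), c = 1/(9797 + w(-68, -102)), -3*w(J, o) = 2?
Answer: 75/29389 ≈ 0.0025520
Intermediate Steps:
w(J, o) = -⅔ (w(J, o) = -⅓*2 = -⅔)
c = 3/29389 (c = 1/(9797 - ⅔) = 1/(29389/3) = 3/29389 ≈ 0.00010208)
f(M) = 4 (f(M) = -2*(-2) = 4)
q(G) = 25 (q(G) = 25*1 = 25)
q(f(-5))*c = 25*(3/29389) = 75/29389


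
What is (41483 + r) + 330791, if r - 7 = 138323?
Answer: 510604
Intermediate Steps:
r = 138330 (r = 7 + 138323 = 138330)
(41483 + r) + 330791 = (41483 + 138330) + 330791 = 179813 + 330791 = 510604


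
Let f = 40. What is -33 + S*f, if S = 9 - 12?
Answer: -153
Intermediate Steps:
S = -3
-33 + S*f = -33 - 3*40 = -33 - 120 = -153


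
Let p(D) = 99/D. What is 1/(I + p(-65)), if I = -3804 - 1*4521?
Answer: -65/541224 ≈ -0.00012010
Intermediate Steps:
I = -8325 (I = -3804 - 4521 = -8325)
1/(I + p(-65)) = 1/(-8325 + 99/(-65)) = 1/(-8325 + 99*(-1/65)) = 1/(-8325 - 99/65) = 1/(-541224/65) = -65/541224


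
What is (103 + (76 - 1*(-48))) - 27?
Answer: 200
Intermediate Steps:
(103 + (76 - 1*(-48))) - 27 = (103 + (76 + 48)) - 27 = (103 + 124) - 27 = 227 - 27 = 200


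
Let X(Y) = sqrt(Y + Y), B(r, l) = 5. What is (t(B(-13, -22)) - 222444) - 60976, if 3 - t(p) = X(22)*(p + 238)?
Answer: -283417 - 486*sqrt(11) ≈ -2.8503e+5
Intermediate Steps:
X(Y) = sqrt(2)*sqrt(Y) (X(Y) = sqrt(2*Y) = sqrt(2)*sqrt(Y))
t(p) = 3 - 2*sqrt(11)*(238 + p) (t(p) = 3 - sqrt(2)*sqrt(22)*(p + 238) = 3 - 2*sqrt(11)*(238 + p))
(t(B(-13, -22)) - 222444) - 60976 = ((3 - 476*sqrt(11) - 2*5*sqrt(11)) - 222444) - 60976 = ((3 - 476*sqrt(11) - 10*sqrt(11)) - 222444) - 60976 = ((3 - 486*sqrt(11)) - 222444) - 60976 = (-222441 - 486*sqrt(11)) - 60976 = -283417 - 486*sqrt(11)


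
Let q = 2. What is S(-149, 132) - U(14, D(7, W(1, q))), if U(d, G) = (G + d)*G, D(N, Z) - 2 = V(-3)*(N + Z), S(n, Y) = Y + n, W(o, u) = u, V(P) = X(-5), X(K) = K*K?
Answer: -54724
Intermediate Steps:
X(K) = K²
V(P) = 25 (V(P) = (-5)² = 25)
D(N, Z) = 2 + 25*N + 25*Z (D(N, Z) = 2 + 25*(N + Z) = 2 + (25*N + 25*Z) = 2 + 25*N + 25*Z)
U(d, G) = G*(G + d)
S(-149, 132) - U(14, D(7, W(1, q))) = (132 - 149) - (2 + 25*7 + 25*2)*((2 + 25*7 + 25*2) + 14) = -17 - (2 + 175 + 50)*((2 + 175 + 50) + 14) = -17 - 227*(227 + 14) = -17 - 227*241 = -17 - 1*54707 = -17 - 54707 = -54724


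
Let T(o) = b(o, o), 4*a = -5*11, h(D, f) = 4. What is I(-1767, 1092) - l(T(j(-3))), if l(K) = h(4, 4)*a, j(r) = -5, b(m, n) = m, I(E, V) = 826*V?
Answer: 902047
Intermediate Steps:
a = -55/4 (a = (-5*11)/4 = (¼)*(-55) = -55/4 ≈ -13.750)
T(o) = o
l(K) = -55 (l(K) = 4*(-55/4) = -55)
I(-1767, 1092) - l(T(j(-3))) = 826*1092 - 1*(-55) = 901992 + 55 = 902047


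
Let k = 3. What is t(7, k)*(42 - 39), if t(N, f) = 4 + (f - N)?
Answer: 0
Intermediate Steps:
t(N, f) = 4 + f - N
t(7, k)*(42 - 39) = (4 + 3 - 1*7)*(42 - 39) = (4 + 3 - 7)*3 = 0*3 = 0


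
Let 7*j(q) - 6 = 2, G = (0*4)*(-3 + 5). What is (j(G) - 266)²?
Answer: 3437316/49 ≈ 70149.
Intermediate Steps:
G = 0 (G = 0*2 = 0)
j(q) = 8/7 (j(q) = 6/7 + (⅐)*2 = 6/7 + 2/7 = 8/7)
(j(G) - 266)² = (8/7 - 266)² = (-1854/7)² = 3437316/49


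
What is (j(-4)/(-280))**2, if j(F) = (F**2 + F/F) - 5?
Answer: 9/4900 ≈ 0.0018367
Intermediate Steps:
j(F) = -4 + F**2 (j(F) = (F**2 + 1) - 5 = (1 + F**2) - 5 = -4 + F**2)
(j(-4)/(-280))**2 = ((-4 + (-4)**2)/(-280))**2 = ((-4 + 16)*(-1/280))**2 = (12*(-1/280))**2 = (-3/70)**2 = 9/4900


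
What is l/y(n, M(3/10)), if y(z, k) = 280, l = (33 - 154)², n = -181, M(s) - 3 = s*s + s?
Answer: 14641/280 ≈ 52.289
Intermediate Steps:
M(s) = 3 + s + s² (M(s) = 3 + (s*s + s) = 3 + (s² + s) = 3 + (s + s²) = 3 + s + s²)
l = 14641 (l = (-121)² = 14641)
l/y(n, M(3/10)) = 14641/280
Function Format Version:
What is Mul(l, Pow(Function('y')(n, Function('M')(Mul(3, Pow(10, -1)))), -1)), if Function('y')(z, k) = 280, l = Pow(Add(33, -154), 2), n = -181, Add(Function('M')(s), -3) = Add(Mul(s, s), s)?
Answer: Rational(14641, 280) ≈ 52.289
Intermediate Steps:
Function('M')(s) = Add(3, s, Pow(s, 2)) (Function('M')(s) = Add(3, Add(Mul(s, s), s)) = Add(3, Add(Pow(s, 2), s)) = Add(3, Add(s, Pow(s, 2))) = Add(3, s, Pow(s, 2)))
l = 14641 (l = Pow(-121, 2) = 14641)
Mul(l, Pow(Function('y')(n, Function('M')(Mul(3, Pow(10, -1)))), -1)) = Mul(14641, Pow(280, -1)) = Mul(14641, Rational(1, 280)) = Rational(14641, 280)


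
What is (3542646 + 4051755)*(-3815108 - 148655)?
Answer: -30102405690963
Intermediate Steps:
(3542646 + 4051755)*(-3815108 - 148655) = 7594401*(-3963763) = -30102405690963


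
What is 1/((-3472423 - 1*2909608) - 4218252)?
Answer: -1/10600283 ≈ -9.4337e-8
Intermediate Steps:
1/((-3472423 - 1*2909608) - 4218252) = 1/((-3472423 - 2909608) - 4218252) = 1/(-6382031 - 4218252) = 1/(-10600283) = -1/10600283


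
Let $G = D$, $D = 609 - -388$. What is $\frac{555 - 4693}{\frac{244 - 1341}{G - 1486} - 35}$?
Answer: $\frac{1011741}{8009} \approx 126.33$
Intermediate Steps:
$D = 997$ ($D = 609 + \left(-188 + 576\right) = 609 + 388 = 997$)
$G = 997$
$\frac{555 - 4693}{\frac{244 - 1341}{G - 1486} - 35} = \frac{555 - 4693}{\frac{244 - 1341}{997 - 1486} - 35} = - \frac{4138}{- \frac{1097}{-489} - 35} = - \frac{4138}{\left(-1097\right) \left(- \frac{1}{489}\right) - 35} = - \frac{4138}{\frac{1097}{489} - 35} = - \frac{4138}{- \frac{16018}{489}} = \left(-4138\right) \left(- \frac{489}{16018}\right) = \frac{1011741}{8009}$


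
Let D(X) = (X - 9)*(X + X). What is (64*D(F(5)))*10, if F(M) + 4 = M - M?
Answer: 66560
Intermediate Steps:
F(M) = -4 (F(M) = -4 + (M - M) = -4 + 0 = -4)
D(X) = 2*X*(-9 + X) (D(X) = (-9 + X)*(2*X) = 2*X*(-9 + X))
(64*D(F(5)))*10 = (64*(2*(-4)*(-9 - 4)))*10 = (64*(2*(-4)*(-13)))*10 = (64*104)*10 = 6656*10 = 66560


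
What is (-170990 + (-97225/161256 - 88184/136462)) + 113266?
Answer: -635131182100991/11002658136 ≈ -57725.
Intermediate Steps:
(-170990 + (-97225/161256 - 88184/136462)) + 113266 = (-170990 + (-97225*1/161256 - 88184*1/136462)) + 113266 = (-170990 + (-97225/161256 - 44092/68231)) + 113266 = (-170990 - 13743858527/11002658136) + 113266 = -1881358258533167/11002658136 + 113266 = -635131182100991/11002658136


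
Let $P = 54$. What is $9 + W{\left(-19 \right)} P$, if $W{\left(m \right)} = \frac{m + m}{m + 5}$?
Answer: $\frac{1089}{7} \approx 155.57$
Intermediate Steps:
$W{\left(m \right)} = \frac{2 m}{5 + m}$
$9 + W{\left(-19 \right)} P = 9 + 2 \left(-19\right) \frac{1}{5 - 19} \cdot 54 = 9 + 2 \left(-19\right) \frac{1}{-14} \cdot 54 = 9 + 2 \left(-19\right) \left(- \frac{1}{14}\right) 54 = 9 + \frac{19}{7} \cdot 54 = 9 + \frac{1026}{7} = \frac{1089}{7}$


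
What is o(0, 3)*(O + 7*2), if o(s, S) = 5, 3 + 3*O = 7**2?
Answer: 440/3 ≈ 146.67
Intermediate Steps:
O = 46/3 (O = -1 + (1/3)*7**2 = -1 + (1/3)*49 = -1 + 49/3 = 46/3 ≈ 15.333)
o(0, 3)*(O + 7*2) = 5*(46/3 + 7*2) = 5*(46/3 + 14) = 5*(88/3) = 440/3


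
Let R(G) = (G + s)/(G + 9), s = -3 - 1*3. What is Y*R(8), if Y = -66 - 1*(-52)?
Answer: -28/17 ≈ -1.6471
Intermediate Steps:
s = -6 (s = -3 - 3 = -6)
R(G) = (-6 + G)/(9 + G) (R(G) = (G - 6)/(G + 9) = (-6 + G)/(9 + G))
Y = -14 (Y = -66 + 52 = -14)
Y*R(8) = -14*(-6 + 8)/(9 + 8) = -14*2/17 = -28/17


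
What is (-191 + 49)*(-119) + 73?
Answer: 16971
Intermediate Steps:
(-191 + 49)*(-119) + 73 = -142*(-119) + 73 = 16898 + 73 = 16971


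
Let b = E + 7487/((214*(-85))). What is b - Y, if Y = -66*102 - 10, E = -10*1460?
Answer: -142944507/18190 ≈ -7858.4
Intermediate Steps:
E = -14600
b = -265581487/18190 (b = -14600 + 7487/((214*(-85))) = -14600 + 7487/(-18190) = -14600 + 7487*(-1/18190) = -14600 - 7487/18190 = -265581487/18190 ≈ -14600.)
Y = -6742 (Y = -6732 - 10 = -6742)
b - Y = -265581487/18190 - 1*(-6742) = -265581487/18190 + 6742 = -142944507/18190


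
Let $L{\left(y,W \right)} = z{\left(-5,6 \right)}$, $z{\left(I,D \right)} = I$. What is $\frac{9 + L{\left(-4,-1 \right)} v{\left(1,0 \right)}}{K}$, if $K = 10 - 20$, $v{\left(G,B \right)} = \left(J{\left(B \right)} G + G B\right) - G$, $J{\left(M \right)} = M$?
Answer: $- \frac{7}{5} \approx -1.4$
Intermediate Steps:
$L{\left(y,W \right)} = -5$
$v{\left(G,B \right)} = - G + 2 B G$ ($v{\left(G,B \right)} = \left(B G + G B\right) - G = \left(B G + B G\right) - G = 2 B G - G = - G + 2 B G$)
$K = -10$ ($K = 10 - 20 = -10$)
$\frac{9 + L{\left(-4,-1 \right)} v{\left(1,0 \right)}}{K} = \frac{9 - 5 \cdot 1 \left(-1 + 2 \cdot 0\right)}{-10} = \left(9 - 5 \cdot 1 \left(-1 + 0\right)\right) \left(- \frac{1}{10}\right) = \left(9 - 5 \cdot 1 \left(-1\right)\right) \left(- \frac{1}{10}\right) = \left(9 - -5\right) \left(- \frac{1}{10}\right) = \left(9 + 5\right) \left(- \frac{1}{10}\right) = 14 \left(- \frac{1}{10}\right) = - \frac{7}{5}$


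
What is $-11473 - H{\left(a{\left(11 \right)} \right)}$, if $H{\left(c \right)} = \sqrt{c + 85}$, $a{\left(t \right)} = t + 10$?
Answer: $-11473 - \sqrt{106} \approx -11483.0$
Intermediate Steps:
$a{\left(t \right)} = 10 + t$
$H{\left(c \right)} = \sqrt{85 + c}$
$-11473 - H{\left(a{\left(11 \right)} \right)} = -11473 - \sqrt{85 + \left(10 + 11\right)} = -11473 - \sqrt{85 + 21} = -11473 - \sqrt{106}$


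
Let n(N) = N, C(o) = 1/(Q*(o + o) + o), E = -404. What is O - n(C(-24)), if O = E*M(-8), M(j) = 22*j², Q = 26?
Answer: -723554303/1272 ≈ -5.6883e+5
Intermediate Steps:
C(o) = 1/(53*o) (C(o) = 1/(26*(o + o) + o) = 1/(26*(2*o) + o) = 1/(52*o + o) = 1/(53*o))
O = -568832 (O = -8888*(-8)² = -8888*64 = -404*1408 = -568832)
O - n(C(-24)) = -568832 - 1/(53*(-24)) = -568832 - (-1)/(53*24) = -568832 - 1*(-1/1272) = -568832 + 1/1272 = -723554303/1272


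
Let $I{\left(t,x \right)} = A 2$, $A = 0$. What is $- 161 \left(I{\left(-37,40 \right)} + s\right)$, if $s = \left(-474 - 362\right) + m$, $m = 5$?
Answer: $133791$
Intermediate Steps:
$I{\left(t,x \right)} = 0$ ($I{\left(t,x \right)} = 0 \cdot 2 = 0$)
$s = -831$ ($s = \left(-474 - 362\right) + 5 = -836 + 5 = -831$)
$- 161 \left(I{\left(-37,40 \right)} + s\right) = - 161 \left(0 - 831\right) = \left(-161\right) \left(-831\right) = 133791$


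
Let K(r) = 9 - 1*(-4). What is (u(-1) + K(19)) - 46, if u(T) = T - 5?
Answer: -39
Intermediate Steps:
K(r) = 13 (K(r) = 9 + 4 = 13)
u(T) = -5 + T
(u(-1) + K(19)) - 46 = ((-5 - 1) + 13) - 46 = (-6 + 13) - 46 = 7 - 46 = -39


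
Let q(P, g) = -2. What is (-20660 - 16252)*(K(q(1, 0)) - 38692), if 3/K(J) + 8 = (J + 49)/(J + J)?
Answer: 112828172160/79 ≈ 1.4282e+9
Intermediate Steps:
K(J) = 3/(-8 + (49 + J)/(2*J)) (K(J) = 3/(-8 + (J + 49)/(J + J)) = 3/(-8 + (49 + J)/((2*J))) = 3/(-8 + (49 + J)*(1/(2*J))) = 3/(-8 + (49 + J)/(2*J)))
(-20660 - 16252)*(K(q(1, 0)) - 38692) = (-20660 - 16252)*(-6*(-2)/(-49 + 15*(-2)) - 38692) = -36912*(-6*(-2)/(-49 - 30) - 38692) = -36912*(-6*(-2)/(-79) - 38692) = -36912*(-6*(-2)*(-1/79) - 38692) = -36912*(-12/79 - 38692) = -36912*(-3056680/79) = 112828172160/79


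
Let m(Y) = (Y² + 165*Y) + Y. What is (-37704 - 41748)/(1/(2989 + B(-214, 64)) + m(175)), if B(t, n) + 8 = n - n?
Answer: -59211603/44472794 ≈ -1.3314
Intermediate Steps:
m(Y) = Y² + 166*Y
B(t, n) = -8 (B(t, n) = -8 + (n - n) = -8 + 0 = -8)
(-37704 - 41748)/(1/(2989 + B(-214, 64)) + m(175)) = (-37704 - 41748)/(1/(2989 - 8) + 175*(166 + 175)) = -79452/(1/2981 + 175*341) = -79452/(1/2981 + 59675) = -79452/177891176/2981 = -79452*2981/177891176 = -59211603/44472794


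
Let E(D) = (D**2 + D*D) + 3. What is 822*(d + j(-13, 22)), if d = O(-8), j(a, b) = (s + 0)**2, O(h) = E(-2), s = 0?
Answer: 9042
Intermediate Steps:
E(D) = 3 + 2*D**2 (E(D) = (D**2 + D**2) + 3 = 2*D**2 + 3 = 3 + 2*D**2)
O(h) = 11 (O(h) = 3 + 2*(-2)**2 = 3 + 2*4 = 3 + 8 = 11)
j(a, b) = 0 (j(a, b) = (0 + 0)**2 = 0**2 = 0)
d = 11
822*(d + j(-13, 22)) = 822*(11 + 0) = 822*11 = 9042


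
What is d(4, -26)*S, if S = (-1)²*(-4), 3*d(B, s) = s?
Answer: 104/3 ≈ 34.667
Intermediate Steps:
d(B, s) = s/3
S = -4 (S = 1*(-4) = -4)
d(4, -26)*S = ((⅓)*(-26))*(-4) = -26/3*(-4) = 104/3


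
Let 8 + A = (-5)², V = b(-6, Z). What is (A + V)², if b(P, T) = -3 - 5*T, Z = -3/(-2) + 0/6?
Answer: 169/4 ≈ 42.250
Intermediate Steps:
Z = 3/2 (Z = -3*(-½) + 0*(⅙) = 3/2 + 0 = 3/2 ≈ 1.5000)
V = -21/2 (V = -3 - 5*3/2 = -3 - 15/2 = -21/2 ≈ -10.500)
A = 17 (A = -8 + (-5)² = -8 + 25 = 17)
(A + V)² = (17 - 21/2)² = (13/2)² = 169/4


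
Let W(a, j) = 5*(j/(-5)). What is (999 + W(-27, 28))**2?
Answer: 942841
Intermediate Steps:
W(a, j) = -j (W(a, j) = 5*(j*(-1/5)) = 5*(-j/5) = -j)
(999 + W(-27, 28))**2 = (999 - 1*28)**2 = (999 - 28)**2 = 971**2 = 942841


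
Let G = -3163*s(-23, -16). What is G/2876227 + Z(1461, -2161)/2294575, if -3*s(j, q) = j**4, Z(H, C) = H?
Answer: 2031026028727666/19799155705575 ≈ 102.58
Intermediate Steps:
s(j, q) = -j**4/3
G = 885137083/3 (G = -(-3163)*(-23)**4/3 = -(-3163)*279841/3 = -3163*(-279841/3) = 885137083/3 ≈ 2.9505e+8)
G/2876227 + Z(1461, -2161)/2294575 = (885137083/3)/2876227 + 1461/2294575 = (885137083/3)*(1/2876227) + 1461*(1/2294575) = 885137083/8628681 + 1461/2294575 = 2031026028727666/19799155705575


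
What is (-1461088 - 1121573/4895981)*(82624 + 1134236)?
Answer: -8704759589803270860/4895981 ≈ -1.7779e+12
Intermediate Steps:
(-1461088 - 1121573/4895981)*(82624 + 1134236) = (-1461088 - 1121573*1/4895981)*1216860 = (-1461088 - 1121573/4895981)*1216860 = -7153460208901/4895981*1216860 = -8704759589803270860/4895981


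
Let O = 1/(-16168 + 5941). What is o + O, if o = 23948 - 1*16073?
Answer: 80537624/10227 ≈ 7875.0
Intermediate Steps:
o = 7875 (o = 23948 - 16073 = 7875)
O = -1/10227 (O = 1/(-10227) = -1/10227 ≈ -9.7780e-5)
o + O = 7875 - 1/10227 = 80537624/10227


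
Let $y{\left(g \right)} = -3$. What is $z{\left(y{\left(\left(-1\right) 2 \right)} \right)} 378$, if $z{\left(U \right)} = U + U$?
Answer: $-2268$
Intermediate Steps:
$z{\left(U \right)} = 2 U$
$z{\left(y{\left(\left(-1\right) 2 \right)} \right)} 378 = 2 \left(-3\right) 378 = \left(-6\right) 378 = -2268$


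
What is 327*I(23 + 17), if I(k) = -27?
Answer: -8829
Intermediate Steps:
327*I(23 + 17) = 327*(-27) = -8829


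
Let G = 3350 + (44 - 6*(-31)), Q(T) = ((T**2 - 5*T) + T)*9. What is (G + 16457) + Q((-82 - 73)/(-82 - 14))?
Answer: 20482393/1024 ≈ 20002.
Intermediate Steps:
Q(T) = -36*T + 9*T**2 (Q(T) = (T**2 - 4*T)*9 = -36*T + 9*T**2)
G = 3580 (G = 3350 + (44 + 186) = 3350 + 230 = 3580)
(G + 16457) + Q((-82 - 73)/(-82 - 14)) = (3580 + 16457) + 9*((-82 - 73)/(-82 - 14))*(-4 + (-82 - 73)/(-82 - 14)) = 20037 + 9*(-155/(-96))*(-4 - 155/(-96)) = 20037 + 9*(-155*(-1/96))*(-4 - 155*(-1/96)) = 20037 + 9*(155/96)*(-4 + 155/96) = 20037 + 9*(155/96)*(-229/96) = 20037 - 35495/1024 = 20482393/1024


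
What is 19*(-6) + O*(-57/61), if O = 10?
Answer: -7524/61 ≈ -123.34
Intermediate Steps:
19*(-6) + O*(-57/61) = 19*(-6) + 10*(-57/61) = -114 + 10*(-57*1/61) = -114 + 10*(-57/61) = -114 - 570/61 = -7524/61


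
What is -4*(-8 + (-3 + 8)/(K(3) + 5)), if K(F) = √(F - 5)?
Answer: 764/27 + 20*I*√2/27 ≈ 28.296 + 1.0476*I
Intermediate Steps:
K(F) = √(-5 + F)
-4*(-8 + (-3 + 8)/(K(3) + 5)) = -4*(-8 + (-3 + 8)/(√(-5 + 3) + 5)) = -4*(-8 + 5/(√(-2) + 5)) = -4*(-8 + 5/(I*√2 + 5)) = -4*(-8 + 5/(5 + I*√2)) = 32 - 20/(5 + I*√2)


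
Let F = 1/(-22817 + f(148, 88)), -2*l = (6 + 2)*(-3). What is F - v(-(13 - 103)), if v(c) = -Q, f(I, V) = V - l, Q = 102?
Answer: 2319581/22741 ≈ 102.00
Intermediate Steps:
l = 12 (l = -(6 + 2)*(-3)/2 = -4*(-3) = -½*(-24) = 12)
f(I, V) = -12 + V (f(I, V) = V - 1*12 = V - 12 = -12 + V)
v(c) = -102 (v(c) = -1*102 = -102)
F = -1/22741 (F = 1/(-22817 + (-12 + 88)) = 1/(-22817 + 76) = 1/(-22741) = -1/22741 ≈ -4.3973e-5)
F - v(-(13 - 103)) = -1/22741 - 1*(-102) = -1/22741 + 102 = 2319581/22741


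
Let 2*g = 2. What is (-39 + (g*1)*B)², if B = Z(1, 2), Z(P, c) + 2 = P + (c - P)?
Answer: 1521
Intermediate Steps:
g = 1 (g = (½)*2 = 1)
Z(P, c) = -2 + c (Z(P, c) = -2 + (P + (c - P)) = -2 + c)
B = 0 (B = -2 + 2 = 0)
(-39 + (g*1)*B)² = (-39 + (1*1)*0)² = (-39 + 1*0)² = (-39 + 0)² = (-39)² = 1521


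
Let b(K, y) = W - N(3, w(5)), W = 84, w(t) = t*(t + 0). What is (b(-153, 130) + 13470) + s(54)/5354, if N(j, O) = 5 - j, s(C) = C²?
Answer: 36280162/2677 ≈ 13553.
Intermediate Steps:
w(t) = t² (w(t) = t*t = t²)
b(K, y) = 82 (b(K, y) = 84 - (5 - 1*3) = 84 - (5 - 3) = 84 - 1*2 = 84 - 2 = 82)
(b(-153, 130) + 13470) + s(54)/5354 = (82 + 13470) + 54²/5354 = 13552 + 2916*(1/5354) = 13552 + 1458/2677 = 36280162/2677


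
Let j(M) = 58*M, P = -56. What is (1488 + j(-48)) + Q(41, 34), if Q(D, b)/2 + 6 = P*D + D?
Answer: -5818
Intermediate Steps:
Q(D, b) = -12 - 110*D (Q(D, b) = -12 + 2*(-56*D + D) = -12 + 2*(-55*D) = -12 - 110*D)
(1488 + j(-48)) + Q(41, 34) = (1488 + 58*(-48)) + (-12 - 110*41) = (1488 - 2784) + (-12 - 4510) = -1296 - 4522 = -5818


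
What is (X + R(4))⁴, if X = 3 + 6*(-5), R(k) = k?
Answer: 279841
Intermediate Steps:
X = -27 (X = 3 - 30 = -27)
(X + R(4))⁴ = (-27 + 4)⁴ = (-23)⁴ = 279841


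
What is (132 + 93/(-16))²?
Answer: 4076361/256 ≈ 15923.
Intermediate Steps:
(132 + 93/(-16))² = (132 + 93*(-1/16))² = (132 - 93/16)² = (2019/16)² = 4076361/256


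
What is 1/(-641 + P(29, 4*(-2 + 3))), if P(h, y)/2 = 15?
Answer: -1/611 ≈ -0.0016367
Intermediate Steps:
P(h, y) = 30 (P(h, y) = 2*15 = 30)
1/(-641 + P(29, 4*(-2 + 3))) = 1/(-641 + 30) = 1/(-611) = -1/611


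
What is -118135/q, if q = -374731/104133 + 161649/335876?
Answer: 4131863239637580/109030154039 ≈ 37897.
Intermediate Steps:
q = -109030154039/34975775508 (q = -374731*1/104133 + 161649*(1/335876) = -374731/104133 + 161649/335876 = -109030154039/34975775508 ≈ -3.1173)
-118135/q = -118135/(-109030154039/34975775508) = -118135*(-34975775508/109030154039) = 4131863239637580/109030154039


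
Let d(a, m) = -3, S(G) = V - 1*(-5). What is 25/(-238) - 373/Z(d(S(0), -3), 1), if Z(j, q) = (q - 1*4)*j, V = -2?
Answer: -88999/2142 ≈ -41.549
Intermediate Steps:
S(G) = 3 (S(G) = -2 - 1*(-5) = -2 + 5 = 3)
Z(j, q) = j*(-4 + q) (Z(j, q) = (q - 4)*j = (-4 + q)*j = j*(-4 + q))
25/(-238) - 373/Z(d(S(0), -3), 1) = 25/(-238) - 373*(-1/(3*(-4 + 1))) = 25*(-1/238) - 373/((-3*(-3))) = -25/238 - 373/9 = -88999/2142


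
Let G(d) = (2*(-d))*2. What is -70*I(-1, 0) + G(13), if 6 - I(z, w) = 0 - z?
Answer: -402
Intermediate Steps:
I(z, w) = 6 + z (I(z, w) = 6 - (0 - z) = 6 - (-1)*z = 6 + z)
G(d) = -4*d (G(d) = -2*d*2 = -4*d)
-70*I(-1, 0) + G(13) = -70*(6 - 1) - 4*13 = -70*5 - 52 = -350 - 52 = -402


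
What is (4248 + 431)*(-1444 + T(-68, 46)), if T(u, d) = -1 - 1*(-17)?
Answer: -6681612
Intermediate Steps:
T(u, d) = 16 (T(u, d) = -1 + 17 = 16)
(4248 + 431)*(-1444 + T(-68, 46)) = (4248 + 431)*(-1444 + 16) = 4679*(-1428) = -6681612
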